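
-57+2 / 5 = -283 / 5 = -56.60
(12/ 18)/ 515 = 2/ 1545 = 0.00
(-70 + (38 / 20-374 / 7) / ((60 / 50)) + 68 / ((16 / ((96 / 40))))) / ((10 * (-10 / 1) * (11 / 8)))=43151 / 57750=0.75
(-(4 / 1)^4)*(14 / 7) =-512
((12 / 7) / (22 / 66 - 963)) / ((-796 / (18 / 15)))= 27 / 10057460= 0.00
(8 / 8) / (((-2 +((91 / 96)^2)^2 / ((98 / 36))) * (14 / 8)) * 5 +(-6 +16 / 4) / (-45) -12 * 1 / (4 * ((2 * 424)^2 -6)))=-33931300700160 / 504232493670989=-0.07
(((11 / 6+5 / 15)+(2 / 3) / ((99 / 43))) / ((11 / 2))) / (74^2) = 1459 / 17890092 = 0.00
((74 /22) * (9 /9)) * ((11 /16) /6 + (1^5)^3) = 3959 /1056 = 3.75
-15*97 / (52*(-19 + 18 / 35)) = 50925 / 33644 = 1.51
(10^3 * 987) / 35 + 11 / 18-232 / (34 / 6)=8616859 / 306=28159.67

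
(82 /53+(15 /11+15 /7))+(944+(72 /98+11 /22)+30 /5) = 54636579 /57134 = 956.29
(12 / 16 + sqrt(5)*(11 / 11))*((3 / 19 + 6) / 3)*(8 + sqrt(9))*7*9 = 81081 / 76 + 27027*sqrt(5) / 19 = 4247.60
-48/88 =-0.55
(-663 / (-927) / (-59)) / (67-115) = 221 / 875088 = 0.00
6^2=36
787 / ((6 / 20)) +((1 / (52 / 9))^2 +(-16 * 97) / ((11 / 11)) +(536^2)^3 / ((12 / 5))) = 26716784272452542193 / 2704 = 9880467556380378.03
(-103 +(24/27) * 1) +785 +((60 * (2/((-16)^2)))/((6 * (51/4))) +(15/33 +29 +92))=21659525/26928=804.35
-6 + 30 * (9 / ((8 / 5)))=651 / 4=162.75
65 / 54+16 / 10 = 757 / 270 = 2.80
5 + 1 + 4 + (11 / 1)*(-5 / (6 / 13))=-655 / 6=-109.17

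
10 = 10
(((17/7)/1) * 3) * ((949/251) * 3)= 145197/1757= 82.64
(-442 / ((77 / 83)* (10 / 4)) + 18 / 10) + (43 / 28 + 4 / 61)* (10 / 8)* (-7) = -76199579 / 375760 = -202.79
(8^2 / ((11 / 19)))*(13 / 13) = 110.55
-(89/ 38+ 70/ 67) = -3.39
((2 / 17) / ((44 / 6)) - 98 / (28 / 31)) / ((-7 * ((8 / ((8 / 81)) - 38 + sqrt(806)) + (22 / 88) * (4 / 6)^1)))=4503603 / 7118155 - 730314 * sqrt(806) / 49827085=0.22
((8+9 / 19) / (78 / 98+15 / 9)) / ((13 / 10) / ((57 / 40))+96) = 71001 / 1999688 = 0.04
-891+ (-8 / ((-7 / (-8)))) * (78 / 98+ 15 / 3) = -323789 / 343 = -943.99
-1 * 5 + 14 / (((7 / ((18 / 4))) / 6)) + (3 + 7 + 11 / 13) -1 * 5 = 713 / 13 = 54.85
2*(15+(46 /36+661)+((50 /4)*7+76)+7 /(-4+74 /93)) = 2249107 /1341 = 1677.19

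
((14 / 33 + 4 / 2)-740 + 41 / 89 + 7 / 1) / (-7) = 2144348 / 20559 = 104.30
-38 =-38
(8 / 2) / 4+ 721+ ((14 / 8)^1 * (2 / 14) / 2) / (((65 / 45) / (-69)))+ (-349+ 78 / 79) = 3023621 / 8216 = 368.02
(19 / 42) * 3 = 19 / 14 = 1.36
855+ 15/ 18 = 5135/ 6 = 855.83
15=15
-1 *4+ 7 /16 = -57 /16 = -3.56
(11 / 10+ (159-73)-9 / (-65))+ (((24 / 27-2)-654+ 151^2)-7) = 26004569 / 1170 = 22226.13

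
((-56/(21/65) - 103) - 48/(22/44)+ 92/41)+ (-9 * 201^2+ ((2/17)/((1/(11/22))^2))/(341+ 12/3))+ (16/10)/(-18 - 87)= -6126696476861/16832550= -363979.10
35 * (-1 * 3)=-105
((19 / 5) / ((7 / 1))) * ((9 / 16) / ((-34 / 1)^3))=-171 / 22010240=-0.00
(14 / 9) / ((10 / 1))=7 / 45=0.16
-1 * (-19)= 19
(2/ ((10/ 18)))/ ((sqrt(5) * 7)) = 18 * sqrt(5)/ 175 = 0.23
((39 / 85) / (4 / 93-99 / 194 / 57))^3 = 2389508938244880403848 / 977298978552734375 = 2445.01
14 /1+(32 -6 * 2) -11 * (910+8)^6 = -6583377704816873630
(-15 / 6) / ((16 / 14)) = -35 / 16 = -2.19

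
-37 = -37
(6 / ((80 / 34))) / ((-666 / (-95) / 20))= 1615 / 222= 7.27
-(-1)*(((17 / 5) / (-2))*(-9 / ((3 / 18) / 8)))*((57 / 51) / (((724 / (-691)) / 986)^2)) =119068612837794 / 163805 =726892419.88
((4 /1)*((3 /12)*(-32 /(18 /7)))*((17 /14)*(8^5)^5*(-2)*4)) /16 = 2568967366681086996250624 /9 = 285440818520120777361180.40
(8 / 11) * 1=0.73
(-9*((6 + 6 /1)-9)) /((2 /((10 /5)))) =-27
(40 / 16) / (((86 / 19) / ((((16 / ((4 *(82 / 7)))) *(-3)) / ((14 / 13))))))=-3705 / 7052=-0.53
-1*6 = -6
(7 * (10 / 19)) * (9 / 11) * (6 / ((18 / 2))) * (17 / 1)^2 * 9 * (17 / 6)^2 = 8769705 / 209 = 41960.31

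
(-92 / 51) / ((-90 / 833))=2254 / 135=16.70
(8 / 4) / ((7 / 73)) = 146 / 7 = 20.86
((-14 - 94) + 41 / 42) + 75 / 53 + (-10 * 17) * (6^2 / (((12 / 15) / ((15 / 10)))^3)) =-2881149595 / 71232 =-40447.41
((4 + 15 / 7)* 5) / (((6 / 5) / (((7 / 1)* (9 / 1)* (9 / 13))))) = 29025 / 26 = 1116.35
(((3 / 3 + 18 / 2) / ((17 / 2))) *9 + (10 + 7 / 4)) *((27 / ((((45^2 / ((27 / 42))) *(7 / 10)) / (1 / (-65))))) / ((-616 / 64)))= 186 / 425425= 0.00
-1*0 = 0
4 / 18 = 2 / 9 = 0.22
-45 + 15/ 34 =-1515/ 34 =-44.56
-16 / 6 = -2.67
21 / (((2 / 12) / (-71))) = -8946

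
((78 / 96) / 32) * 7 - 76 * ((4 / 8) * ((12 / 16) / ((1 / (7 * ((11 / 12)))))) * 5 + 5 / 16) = -937.95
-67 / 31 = -2.16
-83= -83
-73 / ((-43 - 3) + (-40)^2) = -73 / 1554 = -0.05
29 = 29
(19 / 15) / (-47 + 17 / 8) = -152 / 5385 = -0.03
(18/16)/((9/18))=9/4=2.25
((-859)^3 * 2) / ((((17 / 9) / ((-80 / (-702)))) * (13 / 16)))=-811314917120 / 8619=-94130980.06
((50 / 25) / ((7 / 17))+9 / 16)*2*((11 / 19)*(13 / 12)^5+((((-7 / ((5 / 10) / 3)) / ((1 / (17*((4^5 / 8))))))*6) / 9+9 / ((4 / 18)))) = -174731217503839 / 264757248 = -659967.65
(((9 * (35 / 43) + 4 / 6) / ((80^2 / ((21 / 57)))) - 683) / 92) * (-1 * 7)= 74996627881 / 1443148800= 51.97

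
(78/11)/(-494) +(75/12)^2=130577/3344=39.05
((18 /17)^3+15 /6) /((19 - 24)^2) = 36229 /245650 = 0.15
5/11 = 0.45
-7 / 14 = -1 / 2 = -0.50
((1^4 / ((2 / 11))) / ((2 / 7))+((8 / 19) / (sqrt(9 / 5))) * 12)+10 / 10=32 * sqrt(5) / 19+81 / 4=24.02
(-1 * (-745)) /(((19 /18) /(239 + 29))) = 3593880 /19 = 189151.58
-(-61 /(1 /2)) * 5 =610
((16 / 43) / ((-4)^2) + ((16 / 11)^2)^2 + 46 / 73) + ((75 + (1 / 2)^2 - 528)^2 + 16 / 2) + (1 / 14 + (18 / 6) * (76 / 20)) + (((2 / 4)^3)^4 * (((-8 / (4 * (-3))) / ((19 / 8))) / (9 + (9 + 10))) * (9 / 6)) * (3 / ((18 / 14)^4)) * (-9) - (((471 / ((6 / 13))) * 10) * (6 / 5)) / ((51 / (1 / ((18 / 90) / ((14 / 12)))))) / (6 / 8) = 52524678514843261798097 / 258564471059220480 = 203139.58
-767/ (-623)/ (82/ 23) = 17641/ 51086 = 0.35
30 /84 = 5 /14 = 0.36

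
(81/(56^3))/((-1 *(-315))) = 9/6146560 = 0.00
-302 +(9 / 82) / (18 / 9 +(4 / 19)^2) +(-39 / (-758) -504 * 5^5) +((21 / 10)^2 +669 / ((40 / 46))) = -100313030019151 / 63709900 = -1574528.13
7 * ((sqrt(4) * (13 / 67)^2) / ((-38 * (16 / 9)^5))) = -69854967 / 89434095616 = -0.00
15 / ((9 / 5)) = 8.33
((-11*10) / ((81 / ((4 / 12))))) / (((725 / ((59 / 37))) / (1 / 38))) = -649 / 24770205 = -0.00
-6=-6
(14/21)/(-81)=-2/243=-0.01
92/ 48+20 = 263/ 12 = 21.92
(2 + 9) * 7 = 77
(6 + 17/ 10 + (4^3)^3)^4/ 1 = 47229213507904826259301521/ 10000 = 4722921350790482625930.15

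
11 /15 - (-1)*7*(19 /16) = 2171 /240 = 9.05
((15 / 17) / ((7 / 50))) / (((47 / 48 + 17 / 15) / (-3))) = -180000 / 20111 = -8.95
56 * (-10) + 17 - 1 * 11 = -554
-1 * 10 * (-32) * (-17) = -5440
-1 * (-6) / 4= 3 / 2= 1.50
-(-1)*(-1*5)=-5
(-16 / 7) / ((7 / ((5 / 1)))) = -80 / 49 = -1.63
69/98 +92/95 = 15571/9310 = 1.67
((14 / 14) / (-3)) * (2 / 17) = -2 / 51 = -0.04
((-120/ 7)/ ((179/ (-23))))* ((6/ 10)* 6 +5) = 18.94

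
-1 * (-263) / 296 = 263 / 296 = 0.89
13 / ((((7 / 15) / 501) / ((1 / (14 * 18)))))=10855 / 196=55.38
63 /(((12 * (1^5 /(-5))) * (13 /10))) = -20.19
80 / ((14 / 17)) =680 / 7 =97.14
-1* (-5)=5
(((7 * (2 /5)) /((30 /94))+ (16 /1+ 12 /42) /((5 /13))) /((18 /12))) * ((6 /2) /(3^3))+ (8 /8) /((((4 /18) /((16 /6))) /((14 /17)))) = 3293824 /240975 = 13.67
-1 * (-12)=12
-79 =-79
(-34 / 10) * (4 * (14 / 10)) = -476 / 25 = -19.04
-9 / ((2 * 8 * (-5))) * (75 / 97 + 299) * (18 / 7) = 168237 / 1940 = 86.72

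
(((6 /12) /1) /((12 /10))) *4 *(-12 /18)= -10 /9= -1.11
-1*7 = -7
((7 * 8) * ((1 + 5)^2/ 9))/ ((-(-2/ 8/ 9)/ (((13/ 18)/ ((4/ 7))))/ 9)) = 91728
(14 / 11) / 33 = 14 / 363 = 0.04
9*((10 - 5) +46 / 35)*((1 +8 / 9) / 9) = 3757 / 315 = 11.93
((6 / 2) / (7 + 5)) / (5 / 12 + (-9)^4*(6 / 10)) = 15 / 236221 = 0.00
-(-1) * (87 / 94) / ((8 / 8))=87 / 94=0.93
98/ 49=2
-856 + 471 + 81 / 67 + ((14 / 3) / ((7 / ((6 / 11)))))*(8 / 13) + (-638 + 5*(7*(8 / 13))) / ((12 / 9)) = -16209393 / 19162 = -845.91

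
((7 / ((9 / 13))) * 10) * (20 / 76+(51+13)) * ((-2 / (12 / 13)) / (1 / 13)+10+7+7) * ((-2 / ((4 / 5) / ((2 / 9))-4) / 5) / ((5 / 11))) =-10185175 / 171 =-59562.43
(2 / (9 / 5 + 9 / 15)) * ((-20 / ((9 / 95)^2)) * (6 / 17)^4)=-7220000 / 250563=-28.82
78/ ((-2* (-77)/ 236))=9204/ 77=119.53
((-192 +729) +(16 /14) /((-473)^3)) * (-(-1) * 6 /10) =238675036857 /740766719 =322.20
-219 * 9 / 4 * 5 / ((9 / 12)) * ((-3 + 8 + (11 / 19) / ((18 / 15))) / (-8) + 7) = -6306105 / 304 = -20743.77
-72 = -72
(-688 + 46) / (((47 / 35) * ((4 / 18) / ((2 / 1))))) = -202230 / 47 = -4302.77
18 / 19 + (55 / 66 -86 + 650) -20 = 62219 / 114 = 545.78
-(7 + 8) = -15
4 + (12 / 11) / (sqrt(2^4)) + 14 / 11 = 61 / 11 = 5.55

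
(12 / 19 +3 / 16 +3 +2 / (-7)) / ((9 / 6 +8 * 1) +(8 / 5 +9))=37595 / 213864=0.18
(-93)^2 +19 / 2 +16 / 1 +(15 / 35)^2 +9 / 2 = 425280 / 49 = 8679.18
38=38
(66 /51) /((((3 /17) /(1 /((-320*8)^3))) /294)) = -539 /4194304000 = -0.00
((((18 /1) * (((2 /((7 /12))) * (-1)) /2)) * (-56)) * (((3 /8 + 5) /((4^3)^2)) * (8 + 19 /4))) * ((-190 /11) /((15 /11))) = -375003 /1024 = -366.21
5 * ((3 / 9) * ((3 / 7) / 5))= 1 / 7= 0.14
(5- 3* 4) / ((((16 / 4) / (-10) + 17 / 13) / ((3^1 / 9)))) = -455 / 177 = -2.57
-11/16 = -0.69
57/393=19/131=0.15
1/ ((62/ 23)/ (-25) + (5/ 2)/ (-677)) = -778550/ 86823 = -8.97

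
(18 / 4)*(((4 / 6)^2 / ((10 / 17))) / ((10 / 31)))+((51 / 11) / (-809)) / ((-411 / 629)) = 643033551 / 60958150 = 10.55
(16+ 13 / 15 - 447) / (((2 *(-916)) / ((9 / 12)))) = 1613 / 9160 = 0.18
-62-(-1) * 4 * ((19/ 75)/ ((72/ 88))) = -41014/ 675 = -60.76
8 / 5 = 1.60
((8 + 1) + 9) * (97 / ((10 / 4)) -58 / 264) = 76389 / 110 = 694.45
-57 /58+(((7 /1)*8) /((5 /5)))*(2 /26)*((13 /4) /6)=235 /174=1.35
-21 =-21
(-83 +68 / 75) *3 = -6157 / 25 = -246.28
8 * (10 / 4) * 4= 80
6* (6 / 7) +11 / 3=185 / 21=8.81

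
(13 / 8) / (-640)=-13 / 5120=-0.00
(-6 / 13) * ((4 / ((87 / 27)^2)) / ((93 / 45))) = -29160 / 338923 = -0.09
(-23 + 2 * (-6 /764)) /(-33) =4396 /6303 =0.70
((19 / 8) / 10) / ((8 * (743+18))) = 19 / 487040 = 0.00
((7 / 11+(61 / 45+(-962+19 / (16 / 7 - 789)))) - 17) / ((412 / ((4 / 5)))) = -2663355668 / 1403871975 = -1.90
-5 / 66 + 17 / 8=541 / 264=2.05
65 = 65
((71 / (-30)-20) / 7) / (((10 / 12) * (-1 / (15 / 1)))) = 2013 / 35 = 57.51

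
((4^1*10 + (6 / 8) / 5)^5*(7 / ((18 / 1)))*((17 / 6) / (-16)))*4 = -39730560121784917 / 1382400000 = -28740277.87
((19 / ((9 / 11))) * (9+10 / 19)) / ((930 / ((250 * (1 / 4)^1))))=14.87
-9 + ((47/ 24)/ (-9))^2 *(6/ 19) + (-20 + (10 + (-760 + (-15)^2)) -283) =-123659519/ 147744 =-836.99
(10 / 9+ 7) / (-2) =-73 / 18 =-4.06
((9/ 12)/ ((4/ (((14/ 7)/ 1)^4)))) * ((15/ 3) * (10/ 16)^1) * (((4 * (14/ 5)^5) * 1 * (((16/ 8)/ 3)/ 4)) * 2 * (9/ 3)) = 806736/ 125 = 6453.89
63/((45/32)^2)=7168/225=31.86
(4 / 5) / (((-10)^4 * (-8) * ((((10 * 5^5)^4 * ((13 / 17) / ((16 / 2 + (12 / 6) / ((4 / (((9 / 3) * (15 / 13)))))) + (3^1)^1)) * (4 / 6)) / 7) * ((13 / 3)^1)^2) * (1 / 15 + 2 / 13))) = -3190509 / 7207565307617187500000000000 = -0.00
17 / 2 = 8.50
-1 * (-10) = 10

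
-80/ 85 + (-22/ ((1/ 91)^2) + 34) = -3096532/ 17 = -182148.94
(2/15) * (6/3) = 4/15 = 0.27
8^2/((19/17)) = 1088/19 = 57.26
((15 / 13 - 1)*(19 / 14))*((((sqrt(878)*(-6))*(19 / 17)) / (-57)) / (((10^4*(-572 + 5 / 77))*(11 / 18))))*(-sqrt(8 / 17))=171*sqrt(7463) / 103409076875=0.00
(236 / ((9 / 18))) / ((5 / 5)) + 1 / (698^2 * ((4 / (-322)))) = 459920415 / 974408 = 472.00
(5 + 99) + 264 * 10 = 2744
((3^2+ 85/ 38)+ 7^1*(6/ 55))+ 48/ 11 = 34201/ 2090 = 16.36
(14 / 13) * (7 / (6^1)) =49 / 39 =1.26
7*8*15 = 840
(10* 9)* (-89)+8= -8002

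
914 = 914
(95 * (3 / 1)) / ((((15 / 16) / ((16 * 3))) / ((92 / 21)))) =447488 / 7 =63926.86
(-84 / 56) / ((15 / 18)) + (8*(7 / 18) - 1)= 0.31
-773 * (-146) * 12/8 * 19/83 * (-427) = -1373425431/83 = -16547294.35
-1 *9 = -9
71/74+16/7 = 1681/518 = 3.25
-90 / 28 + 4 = 11 / 14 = 0.79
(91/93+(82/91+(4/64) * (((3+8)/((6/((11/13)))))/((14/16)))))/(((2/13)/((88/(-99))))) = -67379/5859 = -11.50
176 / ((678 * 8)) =11 / 339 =0.03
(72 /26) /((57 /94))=1128 /247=4.57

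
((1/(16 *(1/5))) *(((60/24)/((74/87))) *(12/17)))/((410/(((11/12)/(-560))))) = -0.00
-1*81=-81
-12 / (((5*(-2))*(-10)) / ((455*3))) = -819 / 5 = -163.80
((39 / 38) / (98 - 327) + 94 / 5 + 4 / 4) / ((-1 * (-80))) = 861303 / 3480800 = 0.25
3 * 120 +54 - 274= 140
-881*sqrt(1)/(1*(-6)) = 881/6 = 146.83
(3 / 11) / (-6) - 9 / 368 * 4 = -145 / 1012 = -0.14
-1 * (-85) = 85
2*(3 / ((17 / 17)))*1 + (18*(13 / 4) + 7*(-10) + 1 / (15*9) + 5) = -133 / 270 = -0.49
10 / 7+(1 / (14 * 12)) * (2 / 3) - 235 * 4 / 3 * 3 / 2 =-118079 / 252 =-468.57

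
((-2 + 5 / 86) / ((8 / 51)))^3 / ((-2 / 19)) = 18022.63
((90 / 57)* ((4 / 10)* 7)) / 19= 84 / 361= 0.23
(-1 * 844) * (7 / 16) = -1477 / 4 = -369.25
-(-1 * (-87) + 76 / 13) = -92.85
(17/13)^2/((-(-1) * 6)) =289/1014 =0.29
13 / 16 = 0.81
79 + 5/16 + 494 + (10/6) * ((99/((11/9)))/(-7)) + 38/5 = 314511/560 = 561.63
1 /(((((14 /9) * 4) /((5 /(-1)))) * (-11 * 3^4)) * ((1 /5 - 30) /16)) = -50 /103257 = -0.00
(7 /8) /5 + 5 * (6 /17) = 1319 /680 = 1.94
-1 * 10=-10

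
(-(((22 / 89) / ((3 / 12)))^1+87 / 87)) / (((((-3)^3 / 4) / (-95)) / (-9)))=22420 / 89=251.91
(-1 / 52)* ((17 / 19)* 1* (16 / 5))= -68 / 1235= -0.06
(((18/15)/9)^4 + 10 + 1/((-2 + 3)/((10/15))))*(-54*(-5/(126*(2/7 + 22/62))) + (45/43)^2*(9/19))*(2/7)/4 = 339655483568/115365812625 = 2.94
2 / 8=1 / 4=0.25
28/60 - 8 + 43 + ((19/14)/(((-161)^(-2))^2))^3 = 90984718187565193895018742851/120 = 758205984896376615791822900.00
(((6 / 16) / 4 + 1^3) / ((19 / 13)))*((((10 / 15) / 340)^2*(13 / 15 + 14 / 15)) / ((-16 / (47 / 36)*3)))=-4277 / 30363033600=-0.00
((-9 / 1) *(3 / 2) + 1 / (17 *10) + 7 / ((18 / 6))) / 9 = -2846 / 2295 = -1.24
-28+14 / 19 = -27.26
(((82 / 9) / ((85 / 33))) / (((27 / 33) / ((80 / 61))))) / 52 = 39688 / 363987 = 0.11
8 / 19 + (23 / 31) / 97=24493 / 57133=0.43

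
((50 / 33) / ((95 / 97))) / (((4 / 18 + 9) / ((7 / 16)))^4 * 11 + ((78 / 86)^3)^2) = 6439518667360396422 / 9040076629494016077731309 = 0.00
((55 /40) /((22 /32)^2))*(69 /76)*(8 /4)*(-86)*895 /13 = -84974880 /2717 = -31275.26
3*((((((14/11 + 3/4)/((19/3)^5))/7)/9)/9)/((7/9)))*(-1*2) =-7209/2669234722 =-0.00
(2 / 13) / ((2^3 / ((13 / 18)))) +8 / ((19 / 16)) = 9235 / 1368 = 6.75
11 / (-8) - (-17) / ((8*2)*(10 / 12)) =-1 / 10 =-0.10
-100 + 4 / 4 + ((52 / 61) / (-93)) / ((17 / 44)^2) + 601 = 822926822 / 1639497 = 501.94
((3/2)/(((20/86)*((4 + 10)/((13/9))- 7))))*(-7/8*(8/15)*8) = -1118/125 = -8.94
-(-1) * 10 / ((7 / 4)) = 40 / 7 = 5.71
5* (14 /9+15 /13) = 1585 /117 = 13.55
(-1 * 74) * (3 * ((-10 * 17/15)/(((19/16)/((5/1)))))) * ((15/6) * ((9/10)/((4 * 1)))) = 113220/19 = 5958.95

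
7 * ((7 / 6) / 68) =49 / 408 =0.12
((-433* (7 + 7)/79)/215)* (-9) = 54558/16985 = 3.21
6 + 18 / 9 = 8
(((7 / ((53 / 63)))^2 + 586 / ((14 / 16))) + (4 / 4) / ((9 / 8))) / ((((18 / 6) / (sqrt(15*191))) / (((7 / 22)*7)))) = 916488545*sqrt(2865) / 1668546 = 29400.26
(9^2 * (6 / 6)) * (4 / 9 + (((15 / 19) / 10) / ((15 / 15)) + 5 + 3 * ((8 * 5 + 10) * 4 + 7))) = 1928439 / 38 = 50748.39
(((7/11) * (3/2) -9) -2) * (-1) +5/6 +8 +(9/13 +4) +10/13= 24.34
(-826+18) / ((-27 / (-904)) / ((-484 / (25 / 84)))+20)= -9898814464 / 245019935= -40.40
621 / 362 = 1.72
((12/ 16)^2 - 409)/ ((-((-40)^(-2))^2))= 1045600000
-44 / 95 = -0.46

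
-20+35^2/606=-17.98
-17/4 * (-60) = 255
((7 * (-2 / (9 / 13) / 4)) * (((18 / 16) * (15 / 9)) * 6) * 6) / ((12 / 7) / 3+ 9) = -9555 / 268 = -35.65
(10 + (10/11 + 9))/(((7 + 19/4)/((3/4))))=657/517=1.27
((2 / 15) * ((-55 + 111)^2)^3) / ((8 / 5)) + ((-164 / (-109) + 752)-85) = 840416908777 / 327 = 2570082289.84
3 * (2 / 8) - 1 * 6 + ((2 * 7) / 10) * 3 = -21 / 20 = -1.05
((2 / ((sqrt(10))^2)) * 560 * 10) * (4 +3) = 7840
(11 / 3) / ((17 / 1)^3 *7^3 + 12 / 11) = 121 / 55610283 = 0.00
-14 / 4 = -7 / 2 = -3.50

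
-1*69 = -69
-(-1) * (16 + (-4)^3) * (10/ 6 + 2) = -176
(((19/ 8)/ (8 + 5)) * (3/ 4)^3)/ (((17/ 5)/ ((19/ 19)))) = 2565/ 113152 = 0.02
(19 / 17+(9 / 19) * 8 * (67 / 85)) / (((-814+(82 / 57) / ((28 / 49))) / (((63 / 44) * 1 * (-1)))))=1252881 / 172991830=0.01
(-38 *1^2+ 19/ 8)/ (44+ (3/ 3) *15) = -0.60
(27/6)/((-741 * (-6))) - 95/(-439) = 94299/433732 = 0.22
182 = 182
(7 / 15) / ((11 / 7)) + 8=1369 / 165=8.30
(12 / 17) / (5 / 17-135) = -6 / 1145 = -0.01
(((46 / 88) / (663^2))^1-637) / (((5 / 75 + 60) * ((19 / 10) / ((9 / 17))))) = -924017993175 / 312704795546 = -2.95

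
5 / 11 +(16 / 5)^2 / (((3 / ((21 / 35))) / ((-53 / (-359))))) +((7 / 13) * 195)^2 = 11025.76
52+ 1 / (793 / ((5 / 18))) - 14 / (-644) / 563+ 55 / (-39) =4675388932 / 92417013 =50.59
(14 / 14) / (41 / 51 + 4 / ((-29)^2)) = 42891 / 34685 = 1.24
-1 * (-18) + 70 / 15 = 68 / 3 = 22.67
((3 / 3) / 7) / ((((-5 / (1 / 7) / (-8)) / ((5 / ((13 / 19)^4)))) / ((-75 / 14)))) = -39096300 / 9796423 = -3.99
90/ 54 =5/ 3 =1.67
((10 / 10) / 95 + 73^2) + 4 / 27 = 13669292 / 2565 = 5329.16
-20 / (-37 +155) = -10 / 59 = -0.17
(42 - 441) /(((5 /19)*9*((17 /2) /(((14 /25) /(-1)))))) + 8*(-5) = -184244 /6375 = -28.90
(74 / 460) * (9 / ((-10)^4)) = 333 / 2300000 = 0.00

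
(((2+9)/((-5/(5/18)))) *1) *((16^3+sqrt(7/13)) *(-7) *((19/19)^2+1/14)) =55 *sqrt(91)/156+56320/3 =18776.70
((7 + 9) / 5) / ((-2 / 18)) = -144 / 5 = -28.80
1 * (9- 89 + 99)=19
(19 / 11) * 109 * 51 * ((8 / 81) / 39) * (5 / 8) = 15.20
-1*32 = -32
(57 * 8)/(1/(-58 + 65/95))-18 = -26154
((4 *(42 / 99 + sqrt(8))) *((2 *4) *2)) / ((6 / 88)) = 3584 / 9 + 5632 *sqrt(2) / 3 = 3053.17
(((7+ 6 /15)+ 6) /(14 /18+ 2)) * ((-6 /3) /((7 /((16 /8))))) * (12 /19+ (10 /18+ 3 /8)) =-4.31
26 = 26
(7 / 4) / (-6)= -7 / 24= -0.29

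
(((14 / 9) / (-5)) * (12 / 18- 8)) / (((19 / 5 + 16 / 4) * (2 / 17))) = 2618 / 1053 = 2.49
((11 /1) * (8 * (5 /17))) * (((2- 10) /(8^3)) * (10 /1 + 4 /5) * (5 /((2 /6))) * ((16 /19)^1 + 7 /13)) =-1519155 /16796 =-90.45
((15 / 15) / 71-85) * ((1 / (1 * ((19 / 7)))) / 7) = -6034 / 1349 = -4.47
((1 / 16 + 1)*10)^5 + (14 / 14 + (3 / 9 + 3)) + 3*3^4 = 13335473231 / 98304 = 135655.45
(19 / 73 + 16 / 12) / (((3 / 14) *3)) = 4886 / 1971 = 2.48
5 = 5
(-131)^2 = 17161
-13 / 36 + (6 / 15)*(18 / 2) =583 / 180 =3.24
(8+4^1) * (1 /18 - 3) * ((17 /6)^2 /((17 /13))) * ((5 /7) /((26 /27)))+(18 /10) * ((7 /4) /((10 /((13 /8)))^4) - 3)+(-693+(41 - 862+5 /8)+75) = -9201794764599 /5734400000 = -1604.67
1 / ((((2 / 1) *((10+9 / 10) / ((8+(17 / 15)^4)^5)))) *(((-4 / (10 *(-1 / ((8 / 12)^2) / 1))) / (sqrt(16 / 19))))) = 27823783612452214711446426601 *sqrt(19) / 6121428167106628417968750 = 19812.54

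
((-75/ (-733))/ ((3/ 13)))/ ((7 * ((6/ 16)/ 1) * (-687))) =-2600/ 10574991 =-0.00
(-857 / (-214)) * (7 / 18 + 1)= 21425 / 3852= 5.56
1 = 1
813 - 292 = 521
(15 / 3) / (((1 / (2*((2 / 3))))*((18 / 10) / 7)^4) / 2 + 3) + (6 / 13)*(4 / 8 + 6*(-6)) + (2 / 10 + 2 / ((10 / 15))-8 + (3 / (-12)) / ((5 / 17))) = -190836198907 / 9369017580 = -20.37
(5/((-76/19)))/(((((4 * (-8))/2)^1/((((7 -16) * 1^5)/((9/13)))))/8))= -8.12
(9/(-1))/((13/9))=-81/13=-6.23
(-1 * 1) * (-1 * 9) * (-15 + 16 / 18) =-127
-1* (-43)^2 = -1849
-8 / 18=-4 / 9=-0.44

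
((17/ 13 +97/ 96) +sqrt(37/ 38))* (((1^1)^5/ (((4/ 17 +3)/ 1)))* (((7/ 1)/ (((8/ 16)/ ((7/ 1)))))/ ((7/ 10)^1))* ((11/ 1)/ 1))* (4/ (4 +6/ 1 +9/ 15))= 4760* sqrt(1406)/ 1007 +1721335/ 4134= 593.63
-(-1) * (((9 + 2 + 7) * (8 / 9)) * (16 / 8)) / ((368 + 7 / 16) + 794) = 512 / 18599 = 0.03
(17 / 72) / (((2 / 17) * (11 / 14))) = 2023 / 792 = 2.55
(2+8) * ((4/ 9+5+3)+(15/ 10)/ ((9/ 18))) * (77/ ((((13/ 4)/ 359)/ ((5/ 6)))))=811176.35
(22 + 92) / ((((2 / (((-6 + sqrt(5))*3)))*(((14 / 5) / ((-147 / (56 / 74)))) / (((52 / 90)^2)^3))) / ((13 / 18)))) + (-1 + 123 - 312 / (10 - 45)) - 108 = 1222.63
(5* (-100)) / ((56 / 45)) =-5625 / 14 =-401.79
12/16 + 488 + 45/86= 84155/172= 489.27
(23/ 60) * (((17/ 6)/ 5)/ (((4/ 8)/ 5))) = 2.17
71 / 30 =2.37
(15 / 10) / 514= 3 / 1028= 0.00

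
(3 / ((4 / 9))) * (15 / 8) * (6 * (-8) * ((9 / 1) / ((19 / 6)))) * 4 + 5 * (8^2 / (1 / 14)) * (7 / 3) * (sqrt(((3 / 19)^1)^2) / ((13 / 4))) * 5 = -1078660 / 247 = -4367.04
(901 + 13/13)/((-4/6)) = -1353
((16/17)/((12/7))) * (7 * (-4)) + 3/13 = -10039/663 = -15.14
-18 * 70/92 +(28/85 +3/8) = -203183/15640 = -12.99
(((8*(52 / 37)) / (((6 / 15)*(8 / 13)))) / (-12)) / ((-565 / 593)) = 100217 / 25086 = 3.99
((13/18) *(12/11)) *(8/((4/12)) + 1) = 650/33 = 19.70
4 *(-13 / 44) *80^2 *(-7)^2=-4076800 / 11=-370618.18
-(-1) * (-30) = -30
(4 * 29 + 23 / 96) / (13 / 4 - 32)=-11159 / 2760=-4.04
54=54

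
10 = 10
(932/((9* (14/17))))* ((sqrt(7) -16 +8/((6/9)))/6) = -15844/189 +3961* sqrt(7)/189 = -28.38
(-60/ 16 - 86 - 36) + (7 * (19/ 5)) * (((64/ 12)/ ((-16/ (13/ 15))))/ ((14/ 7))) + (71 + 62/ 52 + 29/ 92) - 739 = -53556598/ 67275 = -796.08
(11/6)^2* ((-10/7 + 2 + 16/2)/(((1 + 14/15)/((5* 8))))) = 121000/203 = 596.06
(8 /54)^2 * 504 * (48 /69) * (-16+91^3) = 3600988160 /621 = 5798692.69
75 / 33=25 / 11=2.27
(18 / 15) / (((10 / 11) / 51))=1683 / 25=67.32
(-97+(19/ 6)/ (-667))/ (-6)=16.17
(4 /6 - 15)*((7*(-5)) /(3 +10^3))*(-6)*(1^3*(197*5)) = -2955.98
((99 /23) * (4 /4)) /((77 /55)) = 495 /161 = 3.07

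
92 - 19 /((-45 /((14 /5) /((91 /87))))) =90802 /975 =93.13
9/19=0.47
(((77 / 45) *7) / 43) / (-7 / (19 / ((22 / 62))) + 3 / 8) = 2539768 / 2227185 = 1.14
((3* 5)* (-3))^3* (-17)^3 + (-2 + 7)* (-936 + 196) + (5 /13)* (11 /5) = 5820014536 /13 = 447693425.85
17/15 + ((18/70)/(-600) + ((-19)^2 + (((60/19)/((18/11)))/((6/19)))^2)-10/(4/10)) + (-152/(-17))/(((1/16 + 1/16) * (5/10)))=4988543069/9639000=517.54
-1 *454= -454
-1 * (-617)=617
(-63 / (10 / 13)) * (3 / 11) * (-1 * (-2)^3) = -9828 / 55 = -178.69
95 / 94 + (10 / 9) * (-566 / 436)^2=14489585 / 5025663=2.88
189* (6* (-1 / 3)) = -378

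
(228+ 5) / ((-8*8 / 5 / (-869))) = 1012385 / 64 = 15818.52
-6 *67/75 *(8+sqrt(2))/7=-1072/175-134 *sqrt(2)/175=-7.21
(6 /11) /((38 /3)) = 9 /209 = 0.04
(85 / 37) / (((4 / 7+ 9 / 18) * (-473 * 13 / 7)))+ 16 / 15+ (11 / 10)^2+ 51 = 1212057893 / 22751300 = 53.27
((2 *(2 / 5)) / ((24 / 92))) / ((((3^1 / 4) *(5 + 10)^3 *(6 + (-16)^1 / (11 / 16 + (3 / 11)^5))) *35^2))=-163341308 / 2844318299484375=-0.00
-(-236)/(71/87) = 20532/71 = 289.18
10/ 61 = 0.16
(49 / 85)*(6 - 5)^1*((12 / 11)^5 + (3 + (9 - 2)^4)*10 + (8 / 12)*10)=569329316164 / 41068005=13863.09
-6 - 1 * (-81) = 75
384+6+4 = 394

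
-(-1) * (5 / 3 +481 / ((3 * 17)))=566 / 51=11.10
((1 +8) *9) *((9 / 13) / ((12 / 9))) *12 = 6561 / 13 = 504.69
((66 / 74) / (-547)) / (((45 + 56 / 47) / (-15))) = 23265 / 43938869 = 0.00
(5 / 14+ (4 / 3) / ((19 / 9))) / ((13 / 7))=263 / 494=0.53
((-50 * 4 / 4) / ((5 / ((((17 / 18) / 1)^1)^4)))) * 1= -7.96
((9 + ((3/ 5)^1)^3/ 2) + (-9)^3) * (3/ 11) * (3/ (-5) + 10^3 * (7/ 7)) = -2697975243/ 13750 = -196216.38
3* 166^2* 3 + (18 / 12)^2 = 992025 / 4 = 248006.25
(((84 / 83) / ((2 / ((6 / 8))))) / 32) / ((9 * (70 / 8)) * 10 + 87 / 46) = 483 / 32148224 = 0.00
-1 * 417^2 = -173889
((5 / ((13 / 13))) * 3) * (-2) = -30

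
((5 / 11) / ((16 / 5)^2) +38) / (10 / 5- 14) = -35711 / 11264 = -3.17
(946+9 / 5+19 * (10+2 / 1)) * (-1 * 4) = -23516 / 5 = -4703.20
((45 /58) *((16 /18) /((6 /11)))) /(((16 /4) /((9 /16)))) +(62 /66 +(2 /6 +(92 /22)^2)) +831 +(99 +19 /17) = 1813557677 /1908896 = 950.06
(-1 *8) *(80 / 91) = -640 / 91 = -7.03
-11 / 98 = -0.11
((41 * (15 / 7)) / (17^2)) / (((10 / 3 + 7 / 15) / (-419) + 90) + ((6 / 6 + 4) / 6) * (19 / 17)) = 7730550 / 2312073253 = 0.00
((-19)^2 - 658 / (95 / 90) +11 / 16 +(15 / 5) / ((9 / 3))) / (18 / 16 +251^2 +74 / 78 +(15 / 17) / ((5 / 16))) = -52540761 / 12698964602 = -0.00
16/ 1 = 16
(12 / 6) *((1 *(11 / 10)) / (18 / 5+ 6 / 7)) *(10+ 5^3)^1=3465 / 52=66.63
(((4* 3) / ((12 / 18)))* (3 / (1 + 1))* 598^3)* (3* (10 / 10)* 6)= 103929735312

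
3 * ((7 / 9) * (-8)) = -56 / 3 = -18.67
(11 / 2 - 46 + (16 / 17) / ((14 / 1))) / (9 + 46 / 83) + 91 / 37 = -12377439 / 6983158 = -1.77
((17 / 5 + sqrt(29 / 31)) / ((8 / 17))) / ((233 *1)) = 17 *sqrt(899) / 57784 + 289 / 9320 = 0.04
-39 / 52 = -3 / 4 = -0.75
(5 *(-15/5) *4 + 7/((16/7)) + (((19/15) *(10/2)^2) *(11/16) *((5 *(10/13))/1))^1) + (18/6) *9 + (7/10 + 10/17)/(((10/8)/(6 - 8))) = 13720201/265200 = 51.74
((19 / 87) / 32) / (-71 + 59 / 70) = -665 / 6836112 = -0.00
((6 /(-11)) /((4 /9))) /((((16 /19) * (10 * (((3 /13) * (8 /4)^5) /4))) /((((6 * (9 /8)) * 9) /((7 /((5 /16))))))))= -540189 /2523136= -0.21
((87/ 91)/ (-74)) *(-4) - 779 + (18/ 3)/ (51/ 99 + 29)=-1276930820/ 1639729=-778.75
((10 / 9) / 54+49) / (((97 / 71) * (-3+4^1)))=845752 / 23571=35.88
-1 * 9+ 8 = -1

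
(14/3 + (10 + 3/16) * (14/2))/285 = 3647/13680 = 0.27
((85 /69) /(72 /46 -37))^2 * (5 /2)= 1445 /478242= 0.00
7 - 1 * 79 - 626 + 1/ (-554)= -386693/ 554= -698.00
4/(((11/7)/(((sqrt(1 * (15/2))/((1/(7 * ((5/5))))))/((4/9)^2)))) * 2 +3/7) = 8.68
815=815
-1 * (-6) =6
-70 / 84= -5 / 6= -0.83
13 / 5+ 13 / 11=208 / 55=3.78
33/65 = 0.51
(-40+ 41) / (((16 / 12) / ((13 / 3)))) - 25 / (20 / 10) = -37 / 4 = -9.25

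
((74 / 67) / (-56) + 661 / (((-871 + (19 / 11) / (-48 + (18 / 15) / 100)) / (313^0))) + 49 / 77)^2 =113817673380075037520449 / 5626702196211001817292304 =0.02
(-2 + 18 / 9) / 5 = 0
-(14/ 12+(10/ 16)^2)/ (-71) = 299/ 13632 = 0.02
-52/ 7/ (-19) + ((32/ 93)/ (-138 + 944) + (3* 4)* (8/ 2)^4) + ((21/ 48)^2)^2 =1003693903805347/ 326677757952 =3072.43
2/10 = 1/5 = 0.20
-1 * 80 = -80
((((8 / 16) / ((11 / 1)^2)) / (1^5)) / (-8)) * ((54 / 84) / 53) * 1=-9 / 1436512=-0.00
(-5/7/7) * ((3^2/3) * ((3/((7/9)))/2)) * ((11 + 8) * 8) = -30780/343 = -89.74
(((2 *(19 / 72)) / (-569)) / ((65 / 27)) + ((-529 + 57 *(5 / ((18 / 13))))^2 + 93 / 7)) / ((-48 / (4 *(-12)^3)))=3893987161936 / 258895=15040797.09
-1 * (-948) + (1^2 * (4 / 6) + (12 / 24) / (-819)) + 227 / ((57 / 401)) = 79225127 / 31122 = 2545.63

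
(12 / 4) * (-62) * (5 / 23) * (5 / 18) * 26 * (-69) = 20150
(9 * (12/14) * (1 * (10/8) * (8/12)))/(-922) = -45/6454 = -0.01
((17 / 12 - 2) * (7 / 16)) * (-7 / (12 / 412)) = 35329 / 576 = 61.34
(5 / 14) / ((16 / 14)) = 5 / 16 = 0.31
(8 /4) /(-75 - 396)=-2 /471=-0.00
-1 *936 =-936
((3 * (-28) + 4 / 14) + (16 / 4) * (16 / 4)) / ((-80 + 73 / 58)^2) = -1594536 / 146002423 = -0.01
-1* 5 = -5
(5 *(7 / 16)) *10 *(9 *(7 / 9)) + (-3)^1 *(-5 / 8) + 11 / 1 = 166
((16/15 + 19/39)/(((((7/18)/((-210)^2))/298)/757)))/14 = 2839260101.54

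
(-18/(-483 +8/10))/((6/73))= 1095/2411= 0.45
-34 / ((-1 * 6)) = 17 / 3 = 5.67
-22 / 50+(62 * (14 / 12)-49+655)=50842 / 75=677.89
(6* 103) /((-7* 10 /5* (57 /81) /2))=-16686 /133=-125.46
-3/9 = -0.33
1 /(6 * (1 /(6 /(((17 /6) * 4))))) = 3 /34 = 0.09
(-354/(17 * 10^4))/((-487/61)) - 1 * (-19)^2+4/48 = -44820403859/124185000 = -360.92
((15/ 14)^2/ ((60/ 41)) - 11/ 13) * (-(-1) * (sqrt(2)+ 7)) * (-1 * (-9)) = -5661/ 1456 - 5661 * sqrt(2)/ 10192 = -4.67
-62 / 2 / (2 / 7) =-108.50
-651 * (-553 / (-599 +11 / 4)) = -480004 / 795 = -603.78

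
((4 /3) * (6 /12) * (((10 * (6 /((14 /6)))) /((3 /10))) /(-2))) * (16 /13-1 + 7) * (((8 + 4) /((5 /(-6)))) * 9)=2436480 /91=26774.51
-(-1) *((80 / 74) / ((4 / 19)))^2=36100 / 1369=26.37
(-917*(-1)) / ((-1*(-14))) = 131 / 2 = 65.50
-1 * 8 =-8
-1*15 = -15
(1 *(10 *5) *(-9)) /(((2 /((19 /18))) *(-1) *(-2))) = -475 /4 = -118.75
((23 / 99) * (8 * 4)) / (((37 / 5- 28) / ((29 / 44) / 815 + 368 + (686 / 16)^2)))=-29114950867 / 36566442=-796.22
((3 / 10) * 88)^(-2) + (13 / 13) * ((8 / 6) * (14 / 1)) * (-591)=-192221543 / 17424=-11032.00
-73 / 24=-3.04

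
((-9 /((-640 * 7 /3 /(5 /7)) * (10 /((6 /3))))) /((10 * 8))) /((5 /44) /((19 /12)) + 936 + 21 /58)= 54549 /4746420044800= 0.00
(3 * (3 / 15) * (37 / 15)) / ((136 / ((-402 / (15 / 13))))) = -32227 / 8500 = -3.79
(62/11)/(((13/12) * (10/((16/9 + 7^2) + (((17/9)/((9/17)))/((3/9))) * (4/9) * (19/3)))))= 562588/13365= 42.09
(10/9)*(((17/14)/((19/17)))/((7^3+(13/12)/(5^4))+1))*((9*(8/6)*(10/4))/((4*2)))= 4515625/343141729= 0.01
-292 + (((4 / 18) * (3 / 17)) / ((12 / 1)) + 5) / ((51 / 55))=-4472747 / 15606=-286.60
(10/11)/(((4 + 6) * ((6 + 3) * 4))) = 1/396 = 0.00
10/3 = 3.33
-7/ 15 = -0.47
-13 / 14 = -0.93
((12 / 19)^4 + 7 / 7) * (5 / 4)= 755285 / 521284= 1.45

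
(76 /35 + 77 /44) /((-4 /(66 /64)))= -18117 /17920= -1.01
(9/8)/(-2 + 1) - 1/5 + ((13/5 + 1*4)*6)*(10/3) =5227/40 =130.68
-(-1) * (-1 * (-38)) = 38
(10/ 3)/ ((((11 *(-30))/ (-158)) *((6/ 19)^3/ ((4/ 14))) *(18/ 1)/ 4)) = 3.22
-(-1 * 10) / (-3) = -10 / 3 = -3.33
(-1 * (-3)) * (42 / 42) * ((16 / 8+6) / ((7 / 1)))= 24 / 7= 3.43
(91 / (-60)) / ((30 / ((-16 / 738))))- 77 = -77.00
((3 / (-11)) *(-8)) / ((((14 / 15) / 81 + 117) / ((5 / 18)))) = 0.01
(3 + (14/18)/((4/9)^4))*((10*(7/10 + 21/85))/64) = 3.39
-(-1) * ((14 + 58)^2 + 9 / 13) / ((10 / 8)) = 269604 / 65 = 4147.75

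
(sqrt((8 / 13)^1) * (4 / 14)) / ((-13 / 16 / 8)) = -512 * sqrt(26) / 1183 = -2.21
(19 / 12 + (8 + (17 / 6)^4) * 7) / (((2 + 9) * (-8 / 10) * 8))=-7.23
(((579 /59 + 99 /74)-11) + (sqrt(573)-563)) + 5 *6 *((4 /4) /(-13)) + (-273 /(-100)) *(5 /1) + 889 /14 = -276982613 /567580 + sqrt(573) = -464.07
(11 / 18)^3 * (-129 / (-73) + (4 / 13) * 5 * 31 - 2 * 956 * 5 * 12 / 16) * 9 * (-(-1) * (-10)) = 44970450415 / 307476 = 146256.78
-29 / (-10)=2.90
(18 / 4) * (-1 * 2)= -9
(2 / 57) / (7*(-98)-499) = -2 / 67545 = -0.00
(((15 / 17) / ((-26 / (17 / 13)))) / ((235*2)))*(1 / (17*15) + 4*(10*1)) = -10201 / 2700620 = -0.00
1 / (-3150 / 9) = -1 / 350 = -0.00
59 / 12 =4.92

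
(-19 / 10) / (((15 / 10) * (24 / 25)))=-95 / 72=-1.32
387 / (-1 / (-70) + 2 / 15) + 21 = 81921 / 31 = 2642.61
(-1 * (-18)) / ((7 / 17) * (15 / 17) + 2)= 5202 / 683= 7.62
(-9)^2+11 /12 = 983 /12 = 81.92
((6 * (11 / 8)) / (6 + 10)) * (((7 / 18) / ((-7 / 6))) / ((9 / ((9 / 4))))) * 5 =-55 / 256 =-0.21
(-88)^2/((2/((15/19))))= 58080/19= 3056.84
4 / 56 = 1 / 14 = 0.07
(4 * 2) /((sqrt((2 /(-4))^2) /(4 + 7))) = 176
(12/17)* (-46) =-552/17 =-32.47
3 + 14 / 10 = 22 / 5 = 4.40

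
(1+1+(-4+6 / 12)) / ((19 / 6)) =-9 / 19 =-0.47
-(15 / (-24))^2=-25 / 64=-0.39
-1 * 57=-57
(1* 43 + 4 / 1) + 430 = 477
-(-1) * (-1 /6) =-1 /6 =-0.17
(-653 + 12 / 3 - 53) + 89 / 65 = -45541 / 65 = -700.63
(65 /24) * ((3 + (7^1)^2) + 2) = 585 /4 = 146.25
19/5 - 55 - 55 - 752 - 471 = -1329.20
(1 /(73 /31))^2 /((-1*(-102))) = 961 /543558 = 0.00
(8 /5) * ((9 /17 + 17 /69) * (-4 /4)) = -1456 /1173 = -1.24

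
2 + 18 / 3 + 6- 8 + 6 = 12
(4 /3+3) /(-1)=-13 /3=-4.33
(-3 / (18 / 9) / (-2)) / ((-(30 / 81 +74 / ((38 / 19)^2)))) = -81 / 2038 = -0.04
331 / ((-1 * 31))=-331 / 31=-10.68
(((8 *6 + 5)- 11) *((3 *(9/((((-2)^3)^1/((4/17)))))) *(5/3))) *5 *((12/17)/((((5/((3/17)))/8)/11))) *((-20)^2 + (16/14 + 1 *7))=-1221881760/4913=-248703.80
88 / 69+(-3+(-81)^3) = -36669548 / 69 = -531442.72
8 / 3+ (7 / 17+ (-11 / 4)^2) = 8683 / 816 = 10.64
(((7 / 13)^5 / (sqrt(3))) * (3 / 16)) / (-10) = -16807 * sqrt(3) / 59406880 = -0.00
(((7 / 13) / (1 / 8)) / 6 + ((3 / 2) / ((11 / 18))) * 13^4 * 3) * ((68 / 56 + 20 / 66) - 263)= -54993347.91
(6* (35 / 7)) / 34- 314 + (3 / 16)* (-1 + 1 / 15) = -213039 / 680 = -313.29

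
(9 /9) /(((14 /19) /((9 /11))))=171 /154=1.11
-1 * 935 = -935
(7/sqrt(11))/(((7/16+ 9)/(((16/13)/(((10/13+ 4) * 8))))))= 112 * sqrt(11)/51491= 0.01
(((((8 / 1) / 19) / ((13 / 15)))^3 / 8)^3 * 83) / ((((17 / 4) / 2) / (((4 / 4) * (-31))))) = -207439294464000000000 / 58173005309127722873639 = -0.00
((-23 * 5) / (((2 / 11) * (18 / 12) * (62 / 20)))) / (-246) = 6325 / 11439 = 0.55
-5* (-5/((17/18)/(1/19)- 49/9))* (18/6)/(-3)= -2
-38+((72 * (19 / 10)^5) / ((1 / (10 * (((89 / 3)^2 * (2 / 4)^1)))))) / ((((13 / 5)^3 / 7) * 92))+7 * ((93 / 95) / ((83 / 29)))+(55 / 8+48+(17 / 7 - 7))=303245032648037 / 8924987344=33977.08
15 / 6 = 5 / 2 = 2.50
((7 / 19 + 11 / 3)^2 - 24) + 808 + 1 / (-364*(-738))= 77608262729 / 96976152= 800.28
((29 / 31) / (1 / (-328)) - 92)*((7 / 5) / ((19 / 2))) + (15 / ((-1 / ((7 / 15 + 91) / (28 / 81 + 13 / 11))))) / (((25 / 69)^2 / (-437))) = 1498021999777996 / 501018125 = 2989955.70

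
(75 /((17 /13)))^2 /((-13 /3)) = -219375 /289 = -759.08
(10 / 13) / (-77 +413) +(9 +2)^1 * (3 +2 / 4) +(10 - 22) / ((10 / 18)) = 184573 / 10920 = 16.90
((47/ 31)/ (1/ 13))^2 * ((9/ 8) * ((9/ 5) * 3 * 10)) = 90717003/ 3844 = 23599.64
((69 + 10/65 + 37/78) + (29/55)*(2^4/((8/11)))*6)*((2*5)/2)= 54299/78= 696.14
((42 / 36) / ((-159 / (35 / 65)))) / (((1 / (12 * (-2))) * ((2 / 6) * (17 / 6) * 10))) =588 / 58565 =0.01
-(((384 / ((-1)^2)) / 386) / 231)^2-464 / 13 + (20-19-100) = -386707214319 / 2871041173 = -134.69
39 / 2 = 19.50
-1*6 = -6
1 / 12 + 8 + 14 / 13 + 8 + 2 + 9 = 4393 / 156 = 28.16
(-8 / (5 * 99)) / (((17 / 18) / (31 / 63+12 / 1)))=-12592 / 58905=-0.21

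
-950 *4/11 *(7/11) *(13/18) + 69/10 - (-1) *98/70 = -1638613/10890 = -150.47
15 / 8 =1.88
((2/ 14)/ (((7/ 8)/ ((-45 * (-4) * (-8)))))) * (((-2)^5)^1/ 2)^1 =184320/ 49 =3761.63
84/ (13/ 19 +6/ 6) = 399/ 8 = 49.88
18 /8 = 9 /4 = 2.25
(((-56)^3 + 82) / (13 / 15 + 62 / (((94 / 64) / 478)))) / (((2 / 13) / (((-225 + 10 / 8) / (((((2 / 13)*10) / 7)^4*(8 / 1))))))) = 1974750893674959309 / 2913462476800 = 677802.07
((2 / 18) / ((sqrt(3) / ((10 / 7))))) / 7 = 10 * sqrt(3) / 1323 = 0.01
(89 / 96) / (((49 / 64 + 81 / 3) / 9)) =534 / 1777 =0.30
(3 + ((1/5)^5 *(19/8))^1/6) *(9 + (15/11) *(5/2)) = 40951729/1100000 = 37.23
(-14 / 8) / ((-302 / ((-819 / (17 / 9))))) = -51597 / 20536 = -2.51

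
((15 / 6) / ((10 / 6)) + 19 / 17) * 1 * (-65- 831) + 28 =-39396 / 17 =-2317.41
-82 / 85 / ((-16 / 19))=779 / 680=1.15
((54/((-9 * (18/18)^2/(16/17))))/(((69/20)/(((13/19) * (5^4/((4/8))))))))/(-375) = 83200/22287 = 3.73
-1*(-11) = 11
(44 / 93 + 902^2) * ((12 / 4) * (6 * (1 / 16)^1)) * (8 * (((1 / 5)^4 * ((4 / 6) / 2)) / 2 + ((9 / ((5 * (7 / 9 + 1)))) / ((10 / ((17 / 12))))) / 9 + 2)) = 572086964141 / 38750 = 14763534.56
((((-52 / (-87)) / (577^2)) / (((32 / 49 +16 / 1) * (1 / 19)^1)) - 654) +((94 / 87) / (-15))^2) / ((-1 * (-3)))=-25214819516830333 / 115665227685900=-218.00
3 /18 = 0.17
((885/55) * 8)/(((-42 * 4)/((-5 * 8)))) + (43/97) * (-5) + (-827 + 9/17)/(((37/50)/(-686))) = 3599556712585/4698001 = 766189.01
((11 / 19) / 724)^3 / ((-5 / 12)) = -0.00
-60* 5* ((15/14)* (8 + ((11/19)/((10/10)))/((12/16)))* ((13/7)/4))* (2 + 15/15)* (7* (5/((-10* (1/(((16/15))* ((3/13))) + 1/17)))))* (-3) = -1491750000/149093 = -10005.50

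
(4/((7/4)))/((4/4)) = 2.29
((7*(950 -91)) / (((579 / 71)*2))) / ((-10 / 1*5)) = -426923 / 57900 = -7.37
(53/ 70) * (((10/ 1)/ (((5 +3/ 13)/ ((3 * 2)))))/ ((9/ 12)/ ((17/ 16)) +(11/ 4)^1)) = 2.51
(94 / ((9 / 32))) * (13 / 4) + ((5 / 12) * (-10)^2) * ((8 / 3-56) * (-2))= 5530.67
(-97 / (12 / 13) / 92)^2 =1590121 / 1218816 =1.30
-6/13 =-0.46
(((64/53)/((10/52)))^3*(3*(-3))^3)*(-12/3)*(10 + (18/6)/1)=174658947121152/18609625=9385409.28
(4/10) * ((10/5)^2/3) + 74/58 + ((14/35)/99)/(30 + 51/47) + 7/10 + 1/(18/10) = 128557381/41945310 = 3.06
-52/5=-10.40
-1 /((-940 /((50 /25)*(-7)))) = -7 /470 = -0.01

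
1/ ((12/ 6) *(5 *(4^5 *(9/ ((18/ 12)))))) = 1/ 61440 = 0.00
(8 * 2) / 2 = 8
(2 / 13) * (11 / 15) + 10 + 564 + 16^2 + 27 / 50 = 1619773 / 1950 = 830.65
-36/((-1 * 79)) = 36/79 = 0.46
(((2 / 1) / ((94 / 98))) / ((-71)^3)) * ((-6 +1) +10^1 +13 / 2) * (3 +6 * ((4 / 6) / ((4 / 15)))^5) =-10619721 / 269149072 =-0.04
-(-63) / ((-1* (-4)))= 15.75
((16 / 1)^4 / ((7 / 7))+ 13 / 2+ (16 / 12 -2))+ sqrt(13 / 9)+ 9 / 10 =sqrt(13) / 3+ 983141 / 15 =65543.94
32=32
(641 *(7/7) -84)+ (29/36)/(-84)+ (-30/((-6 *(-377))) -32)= 598499147/1140048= 524.98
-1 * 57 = -57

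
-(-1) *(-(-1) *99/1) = 99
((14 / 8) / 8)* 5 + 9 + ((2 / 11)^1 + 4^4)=93729 / 352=266.28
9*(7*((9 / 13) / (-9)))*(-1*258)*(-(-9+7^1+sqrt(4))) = 0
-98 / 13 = -7.54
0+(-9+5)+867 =863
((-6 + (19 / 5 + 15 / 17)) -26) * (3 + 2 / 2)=-9288 / 85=-109.27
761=761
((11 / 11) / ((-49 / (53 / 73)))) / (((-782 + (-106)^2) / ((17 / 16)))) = -901 / 598303328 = -0.00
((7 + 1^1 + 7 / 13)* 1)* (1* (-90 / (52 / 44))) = -109890 / 169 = -650.24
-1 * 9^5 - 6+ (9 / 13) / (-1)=-767724 / 13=-59055.69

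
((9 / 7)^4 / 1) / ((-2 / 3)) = -19683 / 4802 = -4.10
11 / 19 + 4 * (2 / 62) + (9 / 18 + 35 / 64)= 1.75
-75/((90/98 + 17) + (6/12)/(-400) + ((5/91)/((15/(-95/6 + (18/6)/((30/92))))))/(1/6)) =-114660000/27168809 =-4.22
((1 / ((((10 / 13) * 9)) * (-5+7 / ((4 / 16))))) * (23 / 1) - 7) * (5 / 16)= -617 / 288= -2.14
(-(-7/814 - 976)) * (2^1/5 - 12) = -23039659/2035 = -11321.70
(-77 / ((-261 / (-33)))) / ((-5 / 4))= 3388 / 435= 7.79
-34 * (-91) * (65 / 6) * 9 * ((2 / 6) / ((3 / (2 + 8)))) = 1005550 / 3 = 335183.33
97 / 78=1.24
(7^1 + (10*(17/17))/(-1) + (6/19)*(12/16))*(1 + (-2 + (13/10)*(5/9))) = 175/228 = 0.77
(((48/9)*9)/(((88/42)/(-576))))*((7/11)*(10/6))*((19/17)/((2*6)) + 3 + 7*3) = -693604800/2057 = -337192.42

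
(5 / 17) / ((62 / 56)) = 0.27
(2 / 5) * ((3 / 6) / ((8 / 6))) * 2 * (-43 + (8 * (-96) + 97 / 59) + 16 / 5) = -356724 / 1475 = -241.85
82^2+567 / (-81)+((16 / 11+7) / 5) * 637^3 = 24038530764 / 55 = 437064195.71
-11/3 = -3.67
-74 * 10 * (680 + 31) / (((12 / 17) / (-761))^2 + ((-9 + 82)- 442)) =9784214547740 / 6862004713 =1425.85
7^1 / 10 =7 / 10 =0.70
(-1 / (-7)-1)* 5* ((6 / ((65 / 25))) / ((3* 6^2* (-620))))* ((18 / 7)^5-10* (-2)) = 2782135 / 142237641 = 0.02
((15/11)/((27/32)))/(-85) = -32/1683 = -0.02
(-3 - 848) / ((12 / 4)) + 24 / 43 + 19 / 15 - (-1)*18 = -56726 / 215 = -263.84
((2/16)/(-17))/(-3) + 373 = 152185/408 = 373.00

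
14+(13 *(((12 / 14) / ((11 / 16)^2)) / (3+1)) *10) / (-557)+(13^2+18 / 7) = 87498783 / 471779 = 185.47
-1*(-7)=7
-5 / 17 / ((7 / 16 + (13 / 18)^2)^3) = -10883911680 / 32648430419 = -0.33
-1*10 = -10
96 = 96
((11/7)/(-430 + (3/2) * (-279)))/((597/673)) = -14806/7091763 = -0.00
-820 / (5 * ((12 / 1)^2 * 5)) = -41 / 180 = -0.23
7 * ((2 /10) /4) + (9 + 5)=287 /20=14.35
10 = 10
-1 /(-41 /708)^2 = -501264 /1681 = -298.19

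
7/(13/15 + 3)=105/58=1.81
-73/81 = -0.90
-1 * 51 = -51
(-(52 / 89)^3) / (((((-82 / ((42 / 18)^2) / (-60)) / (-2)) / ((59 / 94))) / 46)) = 186988954880 / 4075425789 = 45.88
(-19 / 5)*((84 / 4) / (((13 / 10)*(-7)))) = 8.77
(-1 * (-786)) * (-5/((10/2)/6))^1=-4716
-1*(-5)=5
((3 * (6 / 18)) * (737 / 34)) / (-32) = -0.68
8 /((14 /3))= 12 /7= 1.71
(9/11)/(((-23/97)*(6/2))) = -291/253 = -1.15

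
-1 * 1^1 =-1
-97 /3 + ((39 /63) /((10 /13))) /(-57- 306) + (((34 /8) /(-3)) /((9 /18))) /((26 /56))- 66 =-103497127 /990990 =-104.44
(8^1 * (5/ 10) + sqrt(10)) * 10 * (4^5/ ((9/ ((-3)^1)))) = -40960/ 3- 10240 * sqrt(10)/ 3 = -24447.24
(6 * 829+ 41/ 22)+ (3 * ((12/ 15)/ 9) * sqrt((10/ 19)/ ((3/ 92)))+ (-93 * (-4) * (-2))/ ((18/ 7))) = 8 * sqrt(13110)/ 855+ 309311/ 66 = 4687.60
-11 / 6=-1.83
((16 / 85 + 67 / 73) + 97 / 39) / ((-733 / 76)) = -0.37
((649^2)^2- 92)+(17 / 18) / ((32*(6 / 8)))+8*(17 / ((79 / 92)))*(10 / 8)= 6054658121399375 / 34128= 177410282507.01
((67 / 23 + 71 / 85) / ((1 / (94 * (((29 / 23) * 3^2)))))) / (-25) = -159.93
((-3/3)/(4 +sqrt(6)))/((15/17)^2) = -578/1125 +289 * sqrt(6)/2250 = -0.20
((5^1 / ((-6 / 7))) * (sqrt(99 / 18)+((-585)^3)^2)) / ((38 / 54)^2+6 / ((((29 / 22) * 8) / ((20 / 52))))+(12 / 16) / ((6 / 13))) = -102811300238613688312500 / 1028549-1282554 * sqrt(22) / 1028549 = -99957610418768278.74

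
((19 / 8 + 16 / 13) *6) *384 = 108000 / 13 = 8307.69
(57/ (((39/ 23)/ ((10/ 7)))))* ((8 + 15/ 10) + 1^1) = 6555/ 13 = 504.23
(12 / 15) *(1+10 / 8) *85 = 153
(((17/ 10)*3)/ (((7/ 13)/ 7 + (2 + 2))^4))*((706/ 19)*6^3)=111063675528/ 749595695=148.16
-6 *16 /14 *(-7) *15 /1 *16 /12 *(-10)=-9600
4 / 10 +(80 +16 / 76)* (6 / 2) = 22898 / 95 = 241.03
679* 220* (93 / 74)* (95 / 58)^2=31344592125 / 62234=503657.04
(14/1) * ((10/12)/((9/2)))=2.59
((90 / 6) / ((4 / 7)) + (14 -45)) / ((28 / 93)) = -15.78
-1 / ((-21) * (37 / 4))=4 / 777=0.01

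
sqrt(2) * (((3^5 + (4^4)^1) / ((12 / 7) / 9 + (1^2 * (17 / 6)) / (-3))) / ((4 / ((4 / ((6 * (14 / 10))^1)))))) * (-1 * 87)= 130239 * sqrt(2) / 19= 9693.99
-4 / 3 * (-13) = 52 / 3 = 17.33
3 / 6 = 1 / 2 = 0.50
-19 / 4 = -4.75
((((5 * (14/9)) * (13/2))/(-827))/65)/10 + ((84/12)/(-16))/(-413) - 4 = -140489929/35130960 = -4.00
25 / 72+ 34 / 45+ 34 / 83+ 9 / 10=72083 / 29880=2.41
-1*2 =-2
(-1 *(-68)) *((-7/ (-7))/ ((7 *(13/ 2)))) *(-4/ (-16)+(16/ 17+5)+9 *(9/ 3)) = 4514/ 91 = 49.60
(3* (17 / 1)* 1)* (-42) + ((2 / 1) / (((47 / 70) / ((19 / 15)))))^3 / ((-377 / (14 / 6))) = -6792142782418 / 3170442951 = -2142.33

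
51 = 51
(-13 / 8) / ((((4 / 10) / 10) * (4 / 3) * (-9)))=325 / 96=3.39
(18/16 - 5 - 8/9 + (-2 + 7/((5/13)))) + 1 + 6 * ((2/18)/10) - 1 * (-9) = 7741/360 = 21.50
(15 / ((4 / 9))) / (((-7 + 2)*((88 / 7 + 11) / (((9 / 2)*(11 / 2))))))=-567 / 80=-7.09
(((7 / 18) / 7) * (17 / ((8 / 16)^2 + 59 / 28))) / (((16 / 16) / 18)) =238 / 33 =7.21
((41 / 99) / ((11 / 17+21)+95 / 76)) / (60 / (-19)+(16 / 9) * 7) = 0.00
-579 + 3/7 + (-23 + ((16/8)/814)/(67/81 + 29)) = -4140726265/6883184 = -601.57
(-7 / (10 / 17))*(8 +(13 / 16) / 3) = -98.42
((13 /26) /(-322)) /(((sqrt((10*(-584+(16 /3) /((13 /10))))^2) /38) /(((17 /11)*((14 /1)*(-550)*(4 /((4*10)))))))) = 12597 /1040336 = 0.01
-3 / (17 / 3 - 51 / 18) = -18 / 17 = -1.06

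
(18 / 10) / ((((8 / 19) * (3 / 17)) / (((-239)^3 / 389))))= -850174.13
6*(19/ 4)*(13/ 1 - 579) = -16131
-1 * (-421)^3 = 74618461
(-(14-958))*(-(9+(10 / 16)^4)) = -2211851 / 256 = -8640.04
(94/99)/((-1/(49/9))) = -4606/891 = -5.17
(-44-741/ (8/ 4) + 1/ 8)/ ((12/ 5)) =-5525/ 32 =-172.66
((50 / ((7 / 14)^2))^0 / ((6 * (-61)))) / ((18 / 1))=-1 / 6588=-0.00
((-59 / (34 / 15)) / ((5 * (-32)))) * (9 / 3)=531 / 1088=0.49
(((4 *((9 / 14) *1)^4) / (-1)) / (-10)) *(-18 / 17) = -59049 / 816340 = -0.07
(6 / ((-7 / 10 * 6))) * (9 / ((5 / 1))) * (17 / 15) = -102 / 35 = -2.91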